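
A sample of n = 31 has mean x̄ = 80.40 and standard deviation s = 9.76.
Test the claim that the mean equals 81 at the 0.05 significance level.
One-sample t-test:
H₀: μ = 81
H₁: μ ≠ 81
df = n - 1 = 30
t = (x̄ - μ₀) / (s/√n) = (80.40 - 81) / (9.76/√31) = -0.342
p-value = 0.7345

Since p-value > α = 0.05, we fail to reject H₀.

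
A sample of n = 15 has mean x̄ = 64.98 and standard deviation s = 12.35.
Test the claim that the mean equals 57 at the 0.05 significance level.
One-sample t-test:
H₀: μ = 57
H₁: μ ≠ 57
df = n - 1 = 14
t = (x̄ - μ₀) / (s/√n) = (64.98 - 57) / (12.35/√15) = 2.503
p-value = 0.0253

Since p-value < α = 0.05, we reject H₀.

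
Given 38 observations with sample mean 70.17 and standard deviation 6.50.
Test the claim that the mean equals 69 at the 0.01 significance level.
One-sample t-test:
H₀: μ = 69
H₁: μ ≠ 69
df = n - 1 = 37
t = (x̄ - μ₀) / (s/√n) = (70.17 - 69) / (6.50/√38) = 1.110
p-value = 0.2743

Since p-value > α = 0.01, we fail to reject H₀.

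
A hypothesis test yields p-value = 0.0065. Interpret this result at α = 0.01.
Since p = 0.0065 < α = 0.01, reject H₀.
There is sufficient evidence to reject the null hypothesis; the result is statistically significant at the 0.01 level.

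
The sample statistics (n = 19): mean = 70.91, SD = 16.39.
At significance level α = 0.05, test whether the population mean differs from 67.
One-sample t-test:
H₀: μ = 67
H₁: μ ≠ 67
df = n - 1 = 18
t = (x̄ - μ₀) / (s/√n) = (70.91 - 67) / (16.39/√19) = 1.040
p-value = 0.3122

Since p-value > α = 0.05, we fail to reject H₀.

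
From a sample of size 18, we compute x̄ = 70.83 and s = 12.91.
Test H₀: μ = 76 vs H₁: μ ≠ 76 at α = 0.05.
One-sample t-test:
H₀: μ = 76
H₁: μ ≠ 76
df = n - 1 = 17
t = (x̄ - μ₀) / (s/√n) = (70.83 - 76) / (12.91/√18) = -1.699
p-value = 0.1075

Since p-value > α = 0.05, we fail to reject H₀.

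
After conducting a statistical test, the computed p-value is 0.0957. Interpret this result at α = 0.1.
Since p = 0.0957 < α = 0.1, reject H₀.
There is sufficient evidence to reject the null hypothesis; the result is statistically significant at the 0.1 level.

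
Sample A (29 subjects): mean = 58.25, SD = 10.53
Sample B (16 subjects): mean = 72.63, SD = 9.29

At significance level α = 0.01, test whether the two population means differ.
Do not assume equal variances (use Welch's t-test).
Welch's two-sample t-test:
H₀: μ₁ = μ₂
H₁: μ₁ ≠ μ₂
s₁²/n₁ = 10.53²/29 = 3.8235,  s₂²/n₂ = 9.29²/16 = 5.3940
SE = √(s₁²/n₁ + s₂²/n₂) = √(3.8235 + 5.3940) = 3.0360
df (Welch-Satterthwaite) = (s₁²/n₁ + s₂²/n₂)² / [(s₁²/n₁)²/(n₁-1) + (s₂²/n₂)²/(n₂-1)] ≈ 34.51
t = (x̄₁ - x̄₂) / SE = (58.25 - 72.63) / 3.0360 = -14.38 / 3.0360 = -4.736
p-value < 0.0001

Since p-value < α = 0.01, we reject H₀.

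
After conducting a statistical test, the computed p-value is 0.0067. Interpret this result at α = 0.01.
Since p = 0.0067 < α = 0.01, reject H₀.
There is sufficient evidence to reject the null hypothesis; the result is statistically significant at the 0.01 level.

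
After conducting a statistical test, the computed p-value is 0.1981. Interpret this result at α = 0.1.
Since p = 0.1981 > α = 0.1, fail to reject H₀.
There is insufficient evidence to reject the null hypothesis; the result is not statistically significant at the 0.1 level.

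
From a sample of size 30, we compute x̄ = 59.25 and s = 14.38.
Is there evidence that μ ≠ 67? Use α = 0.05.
One-sample t-test:
H₀: μ = 67
H₁: μ ≠ 67
df = n - 1 = 29
t = (x̄ - μ₀) / (s/√n) = (59.25 - 67) / (14.38/√30) = -2.952
p-value = 0.0062

Since p-value < α = 0.05, we reject H₀.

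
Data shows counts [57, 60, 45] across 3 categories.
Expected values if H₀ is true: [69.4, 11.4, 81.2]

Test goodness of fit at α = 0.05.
Chi-square goodness of fit test:
H₀: observed counts match expected distribution
H₁: observed counts differ from expected distribution
df = k - 1 = 2
χ² = Σ(O - E)²/E
   = (57 - 69.4)²/69.4 + (60 - 11.4)²/11.4 + (45 - 81.2)²/81.2
   = 2.216 + 207.189 + 16.138
   = 225.54
p-value < 0.0001

Since p-value < α = 0.05, we reject H₀.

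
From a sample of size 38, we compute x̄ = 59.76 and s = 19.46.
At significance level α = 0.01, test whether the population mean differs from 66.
One-sample t-test:
H₀: μ = 66
H₁: μ ≠ 66
df = n - 1 = 37
t = (x̄ - μ₀) / (s/√n) = (59.76 - 66) / (19.46/√38) = -1.977
p-value = 0.0556

Since p-value > α = 0.01, we fail to reject H₀.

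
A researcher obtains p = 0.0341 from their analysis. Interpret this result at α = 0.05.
Since p = 0.0341 < α = 0.05, reject H₀.
There is sufficient evidence to reject the null hypothesis; the result is statistically significant at the 0.05 level.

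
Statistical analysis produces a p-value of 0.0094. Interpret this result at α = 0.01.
Since p = 0.0094 < α = 0.01, reject H₀.
There is sufficient evidence to reject the null hypothesis; the result is statistically significant at the 0.01 level.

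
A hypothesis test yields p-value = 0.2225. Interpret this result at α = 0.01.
Since p = 0.2225 > α = 0.01, fail to reject H₀.
There is insufficient evidence to reject the null hypothesis; the result is not statistically significant at the 0.01 level.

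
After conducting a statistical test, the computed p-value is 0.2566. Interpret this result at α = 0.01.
Since p = 0.2566 > α = 0.01, fail to reject H₀.
There is insufficient evidence to reject the null hypothesis; the result is not statistically significant at the 0.01 level.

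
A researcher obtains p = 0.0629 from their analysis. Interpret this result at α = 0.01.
Since p = 0.0629 > α = 0.01, fail to reject H₀.
There is insufficient evidence to reject the null hypothesis; the result is not statistically significant at the 0.01 level.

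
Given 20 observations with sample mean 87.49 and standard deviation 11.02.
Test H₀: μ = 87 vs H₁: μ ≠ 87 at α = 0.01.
One-sample t-test:
H₀: μ = 87
H₁: μ ≠ 87
df = n - 1 = 19
t = (x̄ - μ₀) / (s/√n) = (87.49 - 87) / (11.02/√20) = 0.199
p-value = 0.8445

Since p-value > α = 0.01, we fail to reject H₀.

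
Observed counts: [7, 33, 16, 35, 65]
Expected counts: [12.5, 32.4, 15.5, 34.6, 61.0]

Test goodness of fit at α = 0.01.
Chi-square goodness of fit test:
H₀: observed counts match expected distribution
H₁: observed counts differ from expected distribution
df = k - 1 = 4
χ² = Σ(O - E)²/E
   = (7 - 12.5)²/12.5 + (33 - 32.4)²/32.4 + (16 - 15.5)²/15.5 + (35 - 34.6)²/34.6 + (65 - 61.0)²/61.0
   = 2.420 + 0.011 + 0.016 + 0.005 + 0.262
   = 2.71
p-value = 0.6067

Since p-value > α = 0.01, we fail to reject H₀.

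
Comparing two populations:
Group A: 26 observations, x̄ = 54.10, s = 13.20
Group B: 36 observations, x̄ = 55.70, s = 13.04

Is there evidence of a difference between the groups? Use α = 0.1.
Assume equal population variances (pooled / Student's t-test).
Student's two-sample t-test (equal variances):
H₀: μ₁ = μ₂
H₁: μ₁ ≠ μ₂
df = n₁ + n₂ - 2 = 60
Pooled variance s_p² = [(n₁-1)s₁² + (n₂-1)s₂²] / (n₁ + n₂ - 2) = [(25)(13.20²) + (35)(13.04²)] / 60 = 171.7909
SE = √(s_p²(1/n₁ + 1/n₂)) = √(171.7909 × (1/26 + 1/36)) = 3.3733
t = (x̄₁ - x̄₂) / SE = (54.10 - 55.70) / 3.3733 = -1.60 / 3.3733 = -0.474
p-value = 0.6370

Since p-value > α = 0.1, we fail to reject H₀.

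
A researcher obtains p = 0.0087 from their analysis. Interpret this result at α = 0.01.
Since p = 0.0087 < α = 0.01, reject H₀.
There is sufficient evidence to reject the null hypothesis; the result is statistically significant at the 0.01 level.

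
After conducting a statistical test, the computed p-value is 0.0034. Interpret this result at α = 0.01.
Since p = 0.0034 < α = 0.01, reject H₀.
There is sufficient evidence to reject the null hypothesis; the result is statistically significant at the 0.01 level.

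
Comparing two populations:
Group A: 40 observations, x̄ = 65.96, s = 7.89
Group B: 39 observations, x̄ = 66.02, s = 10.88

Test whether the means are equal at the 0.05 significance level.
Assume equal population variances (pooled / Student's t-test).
Student's two-sample t-test (equal variances):
H₀: μ₁ = μ₂
H₁: μ₁ ≠ μ₂
df = n₁ + n₂ - 2 = 77
Pooled variance s_p² = [(n₁-1)s₁² + (n₂-1)s₂²] / (n₁ + n₂ - 2) = [(39)(7.89²) + (38)(10.88²)] / 77 = 89.9488
SE = √(s_p²(1/n₁ + 1/n₂)) = √(89.9488 × (1/40 + 1/39)) = 2.1343
t = (x̄₁ - x̄₂) / SE = (65.96 - 66.02) / 2.1343 = -0.06 / 2.1343 = -0.028
p-value = 0.9776

Since p-value > α = 0.05, we fail to reject H₀.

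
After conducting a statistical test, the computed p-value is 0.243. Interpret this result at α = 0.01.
Since p = 0.243 > α = 0.01, fail to reject H₀.
There is insufficient evidence to reject the null hypothesis; the result is not statistically significant at the 0.01 level.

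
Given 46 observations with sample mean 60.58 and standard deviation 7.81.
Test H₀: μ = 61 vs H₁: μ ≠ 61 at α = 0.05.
One-sample t-test:
H₀: μ = 61
H₁: μ ≠ 61
df = n - 1 = 45
t = (x̄ - μ₀) / (s/√n) = (60.58 - 61) / (7.81/√46) = -0.365
p-value = 0.7170

Since p-value > α = 0.05, we fail to reject H₀.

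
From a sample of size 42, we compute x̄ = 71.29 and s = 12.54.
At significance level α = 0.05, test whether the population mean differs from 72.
One-sample t-test:
H₀: μ = 72
H₁: μ ≠ 72
df = n - 1 = 41
t = (x̄ - μ₀) / (s/√n) = (71.29 - 72) / (12.54/√42) = -0.367
p-value = 0.7156

Since p-value > α = 0.05, we fail to reject H₀.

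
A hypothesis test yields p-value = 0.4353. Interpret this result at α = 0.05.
Since p = 0.4353 > α = 0.05, fail to reject H₀.
There is insufficient evidence to reject the null hypothesis; the result is not statistically significant at the 0.05 level.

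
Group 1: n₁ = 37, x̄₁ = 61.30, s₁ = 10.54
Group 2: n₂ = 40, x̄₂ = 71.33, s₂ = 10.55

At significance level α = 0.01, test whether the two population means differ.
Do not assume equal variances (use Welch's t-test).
Welch's two-sample t-test:
H₀: μ₁ = μ₂
H₁: μ₁ ≠ μ₂
s₁²/n₁ = 10.54²/37 = 3.0025,  s₂²/n₂ = 10.55²/40 = 2.7826
SE = √(s₁²/n₁ + s₂²/n₂) = √(3.0025 + 2.7826) = 2.4052
df (Welch-Satterthwaite) = (s₁²/n₁ + s₂²/n₂)² / [(s₁²/n₁)²/(n₁-1) + (s₂²/n₂)²/(n₂-1)] ≈ 74.55
t = (x̄₁ - x̄₂) / SE = (61.30 - 71.33) / 2.4052 = -10.03 / 2.4052 = -4.170
p-value = 0.0001

Since p-value < α = 0.01, we reject H₀.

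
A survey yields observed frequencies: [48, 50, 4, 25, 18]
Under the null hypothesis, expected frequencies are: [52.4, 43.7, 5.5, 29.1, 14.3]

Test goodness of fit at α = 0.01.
Chi-square goodness of fit test:
H₀: observed counts match expected distribution
H₁: observed counts differ from expected distribution
df = k - 1 = 4
χ² = Σ(O - E)²/E
   = (48 - 52.4)²/52.4 + (50 - 43.7)²/43.7 + (4 - 5.5)²/5.5 + (25 - 29.1)²/29.1 + (18 - 14.3)²/14.3
   = 0.369 + 0.908 + 0.409 + 0.578 + 0.957
   = 3.22
p-value = 0.5214

Since p-value > α = 0.01, we fail to reject H₀.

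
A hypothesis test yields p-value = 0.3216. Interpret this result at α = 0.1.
Since p = 0.3216 > α = 0.1, fail to reject H₀.
There is insufficient evidence to reject the null hypothesis; the result is not statistically significant at the 0.1 level.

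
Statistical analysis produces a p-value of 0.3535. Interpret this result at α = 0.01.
Since p = 0.3535 > α = 0.01, fail to reject H₀.
There is insufficient evidence to reject the null hypothesis; the result is not statistically significant at the 0.01 level.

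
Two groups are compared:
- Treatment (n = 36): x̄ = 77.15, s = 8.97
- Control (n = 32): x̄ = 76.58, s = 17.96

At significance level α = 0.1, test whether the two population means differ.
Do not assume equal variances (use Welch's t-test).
Welch's two-sample t-test:
H₀: μ₁ = μ₂
H₁: μ₁ ≠ μ₂
s₁²/n₁ = 8.97²/36 = 2.2350,  s₂²/n₂ = 17.96²/32 = 10.0801
SE = √(s₁²/n₁ + s₂²/n₂) = √(2.2350 + 10.0801) = 3.5093
df (Welch-Satterthwaite) = (s₁²/n₁ + s₂²/n₂)² / [(s₁²/n₁)²/(n₁-1) + (s₂²/n₂)²/(n₂-1)] ≈ 44.34
t = (x̄₁ - x̄₂) / SE = (77.15 - 76.58) / 3.5093 = 0.57 / 3.5093 = 0.162
p-value = 0.8717

Since p-value > α = 0.1, we fail to reject H₀.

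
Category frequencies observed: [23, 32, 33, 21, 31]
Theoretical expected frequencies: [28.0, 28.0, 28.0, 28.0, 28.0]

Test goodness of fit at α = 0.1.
Chi-square goodness of fit test:
H₀: observed counts match expected distribution
H₁: observed counts differ from expected distribution
df = k - 1 = 4
χ² = Σ(O - E)²/E
   = (23 - 28.0)²/28.0 + (32 - 28.0)²/28.0 + (33 - 28.0)²/28.0 + (21 - 28.0)²/28.0 + (31 - 28.0)²/28.0
   = 0.893 + 0.571 + 0.893 + 1.750 + 0.321
   = 4.43
p-value = 0.3511

Since p-value > α = 0.1, we fail to reject H₀.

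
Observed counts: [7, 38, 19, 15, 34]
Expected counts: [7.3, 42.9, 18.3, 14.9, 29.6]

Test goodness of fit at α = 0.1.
Chi-square goodness of fit test:
H₀: observed counts match expected distribution
H₁: observed counts differ from expected distribution
df = k - 1 = 4
χ² = Σ(O - E)²/E
   = (7 - 7.3)²/7.3 + (38 - 42.9)²/42.9 + (19 - 18.3)²/18.3 + (15 - 14.9)²/14.9 + (34 - 29.6)²/29.6
   = 0.012 + 0.560 + 0.027 + 0.001 + 0.654
   = 1.25
p-value = 0.8692

Since p-value > α = 0.1, we fail to reject H₀.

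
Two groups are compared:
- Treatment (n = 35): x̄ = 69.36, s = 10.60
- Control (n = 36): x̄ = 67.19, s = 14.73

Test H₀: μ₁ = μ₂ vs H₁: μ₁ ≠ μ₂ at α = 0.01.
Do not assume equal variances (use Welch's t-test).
Welch's two-sample t-test:
H₀: μ₁ = μ₂
H₁: μ₁ ≠ μ₂
s₁²/n₁ = 10.60²/35 = 3.2103,  s₂²/n₂ = 14.73²/36 = 6.0270
SE = √(s₁²/n₁ + s₂²/n₂) = √(3.2103 + 6.0270) = 3.0393
df (Welch-Satterthwaite) = (s₁²/n₁ + s₂²/n₂)² / [(s₁²/n₁)²/(n₁-1) + (s₂²/n₂)²/(n₂-1)] ≈ 63.63
t = (x̄₁ - x̄₂) / SE = (69.36 - 67.19) / 3.0393 = 2.17 / 3.0393 = 0.714
p-value = 0.4778

Since p-value > α = 0.01, we fail to reject H₀.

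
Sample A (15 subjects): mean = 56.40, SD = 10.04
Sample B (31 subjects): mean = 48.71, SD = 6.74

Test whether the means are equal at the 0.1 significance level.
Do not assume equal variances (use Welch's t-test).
Welch's two-sample t-test:
H₀: μ₁ = μ₂
H₁: μ₁ ≠ μ₂
s₁²/n₁ = 10.04²/15 = 6.7201,  s₂²/n₂ = 6.74²/31 = 1.4654
SE = √(s₁²/n₁ + s₂²/n₂) = √(6.7201 + 1.4654) = 2.8610
df (Welch-Satterthwaite) = (s₁²/n₁ + s₂²/n₂)² / [(s₁²/n₁)²/(n₁-1) + (s₂²/n₂)²/(n₂-1)] ≈ 20.32
t = (x̄₁ - x̄₂) / SE = (56.40 - 48.71) / 2.8610 = 7.69 / 2.8610 = 2.688
p-value = 0.0140

Since p-value < α = 0.1, we reject H₀.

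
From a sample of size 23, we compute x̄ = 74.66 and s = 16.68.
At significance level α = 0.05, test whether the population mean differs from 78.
One-sample t-test:
H₀: μ = 78
H₁: μ ≠ 78
df = n - 1 = 22
t = (x̄ - μ₀) / (s/√n) = (74.66 - 78) / (16.68/√23) = -0.960
p-value = 0.3473

Since p-value > α = 0.05, we fail to reject H₀.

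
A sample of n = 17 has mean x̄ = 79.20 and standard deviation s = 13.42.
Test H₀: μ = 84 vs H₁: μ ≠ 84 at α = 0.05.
One-sample t-test:
H₀: μ = 84
H₁: μ ≠ 84
df = n - 1 = 16
t = (x̄ - μ₀) / (s/√n) = (79.20 - 84) / (13.42/√17) = -1.475
p-value = 0.1597

Since p-value > α = 0.05, we fail to reject H₀.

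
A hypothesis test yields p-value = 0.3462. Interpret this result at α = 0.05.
Since p = 0.3462 > α = 0.05, fail to reject H₀.
There is insufficient evidence to reject the null hypothesis; the result is not statistically significant at the 0.05 level.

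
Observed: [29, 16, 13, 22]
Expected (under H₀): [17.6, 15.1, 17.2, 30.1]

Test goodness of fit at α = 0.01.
Chi-square goodness of fit test:
H₀: observed counts match expected distribution
H₁: observed counts differ from expected distribution
df = k - 1 = 3
χ² = Σ(O - E)²/E
   = (29 - 17.6)²/17.6 + (16 - 15.1)²/15.1 + (13 - 17.2)²/17.2 + (22 - 30.1)²/30.1
   = 7.384 + 0.054 + 1.026 + 2.180
   = 10.64
p-value = 0.0138

Since p-value > α = 0.01, we fail to reject H₀.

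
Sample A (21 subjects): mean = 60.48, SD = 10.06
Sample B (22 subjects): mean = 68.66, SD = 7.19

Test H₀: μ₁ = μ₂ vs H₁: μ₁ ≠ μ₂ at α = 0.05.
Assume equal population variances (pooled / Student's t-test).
Student's two-sample t-test (equal variances):
H₀: μ₁ = μ₂
H₁: μ₁ ≠ μ₂
df = n₁ + n₂ - 2 = 41
Pooled variance s_p² = [(n₁-1)s₁² + (n₂-1)s₂²] / (n₁ + n₂ - 2) = [(20)(10.06²) + (21)(7.19²)] / 41 = 75.8461
SE = √(s_p²(1/n₁ + 1/n₂)) = √(75.8461 × (1/21 + 1/22)) = 2.6569
t = (x̄₁ - x̄₂) / SE = (60.48 - 68.66) / 2.6569 = -8.18 / 2.6569 = -3.079
p-value = 0.0037

Since p-value < α = 0.05, we reject H₀.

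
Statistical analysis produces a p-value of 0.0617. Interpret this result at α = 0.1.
Since p = 0.0617 < α = 0.1, reject H₀.
There is sufficient evidence to reject the null hypothesis; the result is statistically significant at the 0.1 level.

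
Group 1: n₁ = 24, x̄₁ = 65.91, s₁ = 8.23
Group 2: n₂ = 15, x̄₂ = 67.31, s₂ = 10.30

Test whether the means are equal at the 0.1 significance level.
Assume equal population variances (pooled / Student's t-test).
Student's two-sample t-test (equal variances):
H₀: μ₁ = μ₂
H₁: μ₁ ≠ μ₂
df = n₁ + n₂ - 2 = 37
Pooled variance s_p² = [(n₁-1)s₁² + (n₂-1)s₂²] / (n₁ + n₂ - 2) = [(23)(8.23²) + (14)(10.30²)] / 37 = 82.2464
SE = √(s_p²(1/n₁ + 1/n₂)) = √(82.2464 × (1/24 + 1/15)) = 2.9850
t = (x̄₁ - x̄₂) / SE = (65.91 - 67.31) / 2.9850 = -1.40 / 2.9850 = -0.469
p-value = 0.6418

Since p-value > α = 0.1, we fail to reject H₀.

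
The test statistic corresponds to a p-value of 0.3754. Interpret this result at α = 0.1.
Since p = 0.3754 > α = 0.1, fail to reject H₀.
There is insufficient evidence to reject the null hypothesis; the result is not statistically significant at the 0.1 level.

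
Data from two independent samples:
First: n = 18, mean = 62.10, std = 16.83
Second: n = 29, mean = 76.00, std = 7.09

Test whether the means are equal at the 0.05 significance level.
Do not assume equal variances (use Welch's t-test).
Welch's two-sample t-test:
H₀: μ₁ = μ₂
H₁: μ₁ ≠ μ₂
s₁²/n₁ = 16.83²/18 = 15.7360,  s₂²/n₂ = 7.09²/29 = 1.7334
SE = √(s₁²/n₁ + s₂²/n₂) = √(15.7360 + 1.7334) = 4.1796
df (Welch-Satterthwaite) = (s₁²/n₁ + s₂²/n₂)² / [(s₁²/n₁)²/(n₁-1) + (s₂²/n₂)²/(n₂-1)] ≈ 20.80
t = (x̄₁ - x̄₂) / SE = (62.10 - 76.00) / 4.1796 = -13.90 / 4.1796 = -3.326
p-value = 0.0032

Since p-value < α = 0.05, we reject H₀.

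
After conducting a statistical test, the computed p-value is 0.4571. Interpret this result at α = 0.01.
Since p = 0.4571 > α = 0.01, fail to reject H₀.
There is insufficient evidence to reject the null hypothesis; the result is not statistically significant at the 0.01 level.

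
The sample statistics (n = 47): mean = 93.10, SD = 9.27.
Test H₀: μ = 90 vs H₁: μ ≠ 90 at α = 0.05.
One-sample t-test:
H₀: μ = 90
H₁: μ ≠ 90
df = n - 1 = 46
t = (x̄ - μ₀) / (s/√n) = (93.10 - 90) / (9.27/√47) = 2.293
p-value = 0.0265

Since p-value < α = 0.05, we reject H₀.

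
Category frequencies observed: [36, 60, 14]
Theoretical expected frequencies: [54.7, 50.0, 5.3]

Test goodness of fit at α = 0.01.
Chi-square goodness of fit test:
H₀: observed counts match expected distribution
H₁: observed counts differ from expected distribution
df = k - 1 = 2
χ² = Σ(O - E)²/E
   = (36 - 54.7)²/54.7 + (60 - 50.0)²/50.0 + (14 - 5.3)²/5.3
   = 6.393 + 2.000 + 14.281
   = 22.67
p-value < 0.0001

Since p-value < α = 0.01, we reject H₀.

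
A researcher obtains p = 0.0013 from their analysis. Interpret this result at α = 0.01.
Since p = 0.0013 < α = 0.01, reject H₀.
There is sufficient evidence to reject the null hypothesis; the result is statistically significant at the 0.01 level.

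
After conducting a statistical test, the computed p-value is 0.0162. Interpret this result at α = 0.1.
Since p = 0.0162 < α = 0.1, reject H₀.
There is sufficient evidence to reject the null hypothesis; the result is statistically significant at the 0.1 level.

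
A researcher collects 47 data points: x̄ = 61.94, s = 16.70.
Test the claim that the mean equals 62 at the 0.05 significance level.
One-sample t-test:
H₀: μ = 62
H₁: μ ≠ 62
df = n - 1 = 46
t = (x̄ - μ₀) / (s/√n) = (61.94 - 62) / (16.70/√47) = -0.025
p-value = 0.9805

Since p-value > α = 0.05, we fail to reject H₀.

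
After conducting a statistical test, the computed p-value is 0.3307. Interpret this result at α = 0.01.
Since p = 0.3307 > α = 0.01, fail to reject H₀.
There is insufficient evidence to reject the null hypothesis; the result is not statistically significant at the 0.01 level.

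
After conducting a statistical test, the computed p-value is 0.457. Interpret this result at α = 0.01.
Since p = 0.457 > α = 0.01, fail to reject H₀.
There is insufficient evidence to reject the null hypothesis; the result is not statistically significant at the 0.01 level.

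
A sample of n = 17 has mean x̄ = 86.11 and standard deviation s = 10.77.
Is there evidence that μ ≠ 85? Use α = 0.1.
One-sample t-test:
H₀: μ = 85
H₁: μ ≠ 85
df = n - 1 = 16
t = (x̄ - μ₀) / (s/√n) = (86.11 - 85) / (10.77/√17) = 0.425
p-value = 0.6765

Since p-value > α = 0.1, we fail to reject H₀.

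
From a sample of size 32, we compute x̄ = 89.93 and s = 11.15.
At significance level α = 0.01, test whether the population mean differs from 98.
One-sample t-test:
H₀: μ = 98
H₁: μ ≠ 98
df = n - 1 = 31
t = (x̄ - μ₀) / (s/√n) = (89.93 - 98) / (11.15/√32) = -4.094
p-value = 0.0003

Since p-value < α = 0.01, we reject H₀.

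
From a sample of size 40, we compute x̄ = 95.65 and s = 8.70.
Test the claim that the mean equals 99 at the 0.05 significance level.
One-sample t-test:
H₀: μ = 99
H₁: μ ≠ 99
df = n - 1 = 39
t = (x̄ - μ₀) / (s/√n) = (95.65 - 99) / (8.70/√40) = -2.435
p-value = 0.0196

Since p-value < α = 0.05, we reject H₀.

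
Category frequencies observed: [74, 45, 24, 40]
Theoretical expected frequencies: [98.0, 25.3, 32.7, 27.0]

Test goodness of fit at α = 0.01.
Chi-square goodness of fit test:
H₀: observed counts match expected distribution
H₁: observed counts differ from expected distribution
df = k - 1 = 3
χ² = Σ(O - E)²/E
   = (74 - 98.0)²/98.0 + (45 - 25.3)²/25.3 + (24 - 32.7)²/32.7 + (40 - 27.0)²/27.0
   = 5.878 + 15.340 + 2.315 + 6.259
   = 29.79
p-value < 0.0001

Since p-value < α = 0.01, we reject H₀.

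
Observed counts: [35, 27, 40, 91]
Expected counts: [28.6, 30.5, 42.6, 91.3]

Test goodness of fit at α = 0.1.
Chi-square goodness of fit test:
H₀: observed counts match expected distribution
H₁: observed counts differ from expected distribution
df = k - 1 = 3
χ² = Σ(O - E)²/E
   = (35 - 28.6)²/28.6 + (27 - 30.5)²/30.5 + (40 - 42.6)²/42.6 + (91 - 91.3)²/91.3
   = 1.432 + 0.402 + 0.159 + 0.001
   = 1.99
p-value = 0.5738

Since p-value > α = 0.1, we fail to reject H₀.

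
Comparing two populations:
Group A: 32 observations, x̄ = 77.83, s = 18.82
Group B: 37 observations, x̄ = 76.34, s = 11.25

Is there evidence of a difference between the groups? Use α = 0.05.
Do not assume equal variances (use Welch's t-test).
Welch's two-sample t-test:
H₀: μ₁ = μ₂
H₁: μ₁ ≠ μ₂
s₁²/n₁ = 18.82²/32 = 11.0685,  s₂²/n₂ = 11.25²/37 = 3.4206
SE = √(s₁²/n₁ + s₂²/n₂) = √(11.0685 + 3.4206) = 3.8065
df (Welch-Satterthwaite) = (s₁²/n₁ + s₂²/n₂)² / [(s₁²/n₁)²/(n₁-1) + (s₂²/n₂)²/(n₂-1)] ≈ 49.08
t = (x̄₁ - x̄₂) / SE = (77.83 - 76.34) / 3.8065 = 1.49 / 3.8065 = 0.391
p-value = 0.6972

Since p-value > α = 0.05, we fail to reject H₀.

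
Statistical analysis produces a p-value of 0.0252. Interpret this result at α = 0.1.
Since p = 0.0252 < α = 0.1, reject H₀.
There is sufficient evidence to reject the null hypothesis; the result is statistically significant at the 0.1 level.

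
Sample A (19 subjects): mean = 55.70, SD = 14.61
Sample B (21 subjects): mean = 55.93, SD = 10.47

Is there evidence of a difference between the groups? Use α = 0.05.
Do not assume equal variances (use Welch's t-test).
Welch's two-sample t-test:
H₀: μ₁ = μ₂
H₁: μ₁ ≠ μ₂
s₁²/n₁ = 14.61²/19 = 11.2343,  s₂²/n₂ = 10.47²/21 = 5.2200
SE = √(s₁²/n₁ + s₂²/n₂) = √(11.2343 + 5.2200) = 4.0564
df (Welch-Satterthwaite) = (s₁²/n₁ + s₂²/n₂)² / [(s₁²/n₁)²/(n₁-1) + (s₂²/n₂)²/(n₂-1)] ≈ 32.33
t = (x̄₁ - x̄₂) / SE = (55.70 - 55.93) / 4.0564 = -0.23 / 4.0564 = -0.057
p-value = 0.9551

Since p-value > α = 0.05, we fail to reject H₀.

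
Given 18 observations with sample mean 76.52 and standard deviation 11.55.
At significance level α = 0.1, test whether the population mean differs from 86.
One-sample t-test:
H₀: μ = 86
H₁: μ ≠ 86
df = n - 1 = 17
t = (x̄ - μ₀) / (s/√n) = (76.52 - 86) / (11.55/√18) = -3.482
p-value = 0.0029

Since p-value < α = 0.1, we reject H₀.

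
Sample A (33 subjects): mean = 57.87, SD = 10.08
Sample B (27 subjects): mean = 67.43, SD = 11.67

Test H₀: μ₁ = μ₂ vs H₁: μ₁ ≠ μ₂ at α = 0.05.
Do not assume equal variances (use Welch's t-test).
Welch's two-sample t-test:
H₀: μ₁ = μ₂
H₁: μ₁ ≠ μ₂
s₁²/n₁ = 10.08²/33 = 3.0790,  s₂²/n₂ = 11.67²/27 = 5.0440
SE = √(s₁²/n₁ + s₂²/n₂) = √(3.0790 + 5.0440) = 2.8501
df (Welch-Satterthwaite) = (s₁²/n₁ + s₂²/n₂)² / [(s₁²/n₁)²/(n₁-1) + (s₂²/n₂)²/(n₂-1)] ≈ 51.76
t = (x̄₁ - x̄₂) / SE = (57.87 - 67.43) / 2.8501 = -9.56 / 2.8501 = -3.354
p-value = 0.0015

Since p-value < α = 0.05, we reject H₀.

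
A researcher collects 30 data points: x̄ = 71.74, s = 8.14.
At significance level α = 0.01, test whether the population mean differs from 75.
One-sample t-test:
H₀: μ = 75
H₁: μ ≠ 75
df = n - 1 = 29
t = (x̄ - μ₀) / (s/√n) = (71.74 - 75) / (8.14/√30) = -2.194
p-value = 0.0364

Since p-value > α = 0.01, we fail to reject H₀.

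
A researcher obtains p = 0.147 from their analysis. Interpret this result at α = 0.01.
Since p = 0.147 > α = 0.01, fail to reject H₀.
There is insufficient evidence to reject the null hypothesis; the result is not statistically significant at the 0.01 level.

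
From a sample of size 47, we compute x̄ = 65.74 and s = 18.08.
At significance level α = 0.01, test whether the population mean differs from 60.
One-sample t-test:
H₀: μ = 60
H₁: μ ≠ 60
df = n - 1 = 46
t = (x̄ - μ₀) / (s/√n) = (65.74 - 60) / (18.08/√47) = 2.177
p-value = 0.0347

Since p-value > α = 0.01, we fail to reject H₀.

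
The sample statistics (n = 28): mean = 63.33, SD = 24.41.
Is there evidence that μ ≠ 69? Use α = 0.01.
One-sample t-test:
H₀: μ = 69
H₁: μ ≠ 69
df = n - 1 = 27
t = (x̄ - μ₀) / (s/√n) = (63.33 - 69) / (24.41/√28) = -1.229
p-value = 0.2296

Since p-value > α = 0.01, we fail to reject H₀.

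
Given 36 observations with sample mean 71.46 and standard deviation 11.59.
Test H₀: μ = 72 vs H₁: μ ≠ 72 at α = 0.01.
One-sample t-test:
H₀: μ = 72
H₁: μ ≠ 72
df = n - 1 = 35
t = (x̄ - μ₀) / (s/√n) = (71.46 - 72) / (11.59/√36) = -0.280
p-value = 0.7815

Since p-value > α = 0.01, we fail to reject H₀.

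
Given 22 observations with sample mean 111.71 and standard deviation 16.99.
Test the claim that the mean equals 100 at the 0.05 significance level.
One-sample t-test:
H₀: μ = 100
H₁: μ ≠ 100
df = n - 1 = 21
t = (x̄ - μ₀) / (s/√n) = (111.71 - 100) / (16.99/√22) = 3.233
p-value = 0.0040

Since p-value < α = 0.05, we reject H₀.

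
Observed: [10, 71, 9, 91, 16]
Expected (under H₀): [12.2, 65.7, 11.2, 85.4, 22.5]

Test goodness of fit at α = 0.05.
Chi-square goodness of fit test:
H₀: observed counts match expected distribution
H₁: observed counts differ from expected distribution
df = k - 1 = 4
χ² = Σ(O - E)²/E
   = (10 - 12.2)²/12.2 + (71 - 65.7)²/65.7 + (9 - 11.2)²/11.2 + (91 - 85.4)²/85.4 + (16 - 22.5)²/22.5
   = 0.397 + 0.428 + 0.432 + 0.367 + 1.878
   = 3.50
p-value = 0.4777

Since p-value > α = 0.05, we fail to reject H₀.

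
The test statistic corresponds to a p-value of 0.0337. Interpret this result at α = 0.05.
Since p = 0.0337 < α = 0.05, reject H₀.
There is sufficient evidence to reject the null hypothesis; the result is statistically significant at the 0.05 level.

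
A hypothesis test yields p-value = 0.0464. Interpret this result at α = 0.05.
Since p = 0.0464 < α = 0.05, reject H₀.
There is sufficient evidence to reject the null hypothesis; the result is statistically significant at the 0.05 level.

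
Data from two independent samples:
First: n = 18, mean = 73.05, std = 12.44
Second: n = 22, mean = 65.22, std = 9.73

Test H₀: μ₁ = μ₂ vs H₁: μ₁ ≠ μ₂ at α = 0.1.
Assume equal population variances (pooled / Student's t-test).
Student's two-sample t-test (equal variances):
H₀: μ₁ = μ₂
H₁: μ₁ ≠ μ₂
df = n₁ + n₂ - 2 = 38
Pooled variance s_p² = [(n₁-1)s₁² + (n₂-1)s₂²] / (n₁ + n₂ - 2) = [(17)(12.44²) + (21)(9.73²)] / 38 = 121.5511
SE = √(s_p²(1/n₁ + 1/n₂)) = √(121.5511 × (1/18 + 1/22)) = 3.5040
t = (x̄₁ - x̄₂) / SE = (73.05 - 65.22) / 3.5040 = 7.83 / 3.5040 = 2.235
p-value = 0.0314

Since p-value < α = 0.1, we reject H₀.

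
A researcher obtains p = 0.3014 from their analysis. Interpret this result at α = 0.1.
Since p = 0.3014 > α = 0.1, fail to reject H₀.
There is insufficient evidence to reject the null hypothesis; the result is not statistically significant at the 0.1 level.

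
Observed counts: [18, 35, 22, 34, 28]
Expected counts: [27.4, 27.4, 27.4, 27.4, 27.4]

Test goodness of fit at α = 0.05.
Chi-square goodness of fit test:
H₀: observed counts match expected distribution
H₁: observed counts differ from expected distribution
df = k - 1 = 4
χ² = Σ(O - E)²/E
   = (18 - 27.4)²/27.4 + (35 - 27.4)²/27.4 + (22 - 27.4)²/27.4 + (34 - 27.4)²/27.4 + (28 - 27.4)²/27.4
   = 3.225 + 2.108 + 1.064 + 1.590 + 0.013
   = 8.00
p-value = 0.0916

Since p-value > α = 0.05, we fail to reject H₀.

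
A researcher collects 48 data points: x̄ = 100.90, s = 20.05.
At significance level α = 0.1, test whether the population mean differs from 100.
One-sample t-test:
H₀: μ = 100
H₁: μ ≠ 100
df = n - 1 = 47
t = (x̄ - μ₀) / (s/√n) = (100.90 - 100) / (20.05/√48) = 0.311
p-value = 0.7572

Since p-value > α = 0.1, we fail to reject H₀.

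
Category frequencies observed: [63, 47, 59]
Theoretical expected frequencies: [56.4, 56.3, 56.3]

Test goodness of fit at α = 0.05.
Chi-square goodness of fit test:
H₀: observed counts match expected distribution
H₁: observed counts differ from expected distribution
df = k - 1 = 2
χ² = Σ(O - E)²/E
   = (63 - 56.4)²/56.4 + (47 - 56.3)²/56.3 + (59 - 56.3)²/56.3
   = 0.772 + 1.536 + 0.129
   = 2.44
p-value = 0.2955

Since p-value > α = 0.05, we fail to reject H₀.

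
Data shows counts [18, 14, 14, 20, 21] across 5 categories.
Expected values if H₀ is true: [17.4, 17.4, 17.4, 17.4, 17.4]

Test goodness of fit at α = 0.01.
Chi-square goodness of fit test:
H₀: observed counts match expected distribution
H₁: observed counts differ from expected distribution
df = k - 1 = 4
χ² = Σ(O - E)²/E
   = (18 - 17.4)²/17.4 + (14 - 17.4)²/17.4 + (14 - 17.4)²/17.4 + (20 - 17.4)²/17.4 + (21 - 17.4)²/17.4
   = 0.021 + 0.664 + 0.664 + 0.389 + 0.745
   = 2.48
p-value = 0.6477

Since p-value > α = 0.01, we fail to reject H₀.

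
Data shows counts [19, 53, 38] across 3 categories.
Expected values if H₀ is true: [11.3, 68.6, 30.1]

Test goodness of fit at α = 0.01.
Chi-square goodness of fit test:
H₀: observed counts match expected distribution
H₁: observed counts differ from expected distribution
df = k - 1 = 2
χ² = Σ(O - E)²/E
   = (19 - 11.3)²/11.3 + (53 - 68.6)²/68.6 + (38 - 30.1)²/30.1
   = 5.247 + 3.548 + 2.073
   = 10.87
p-value = 0.0044

Since p-value < α = 0.01, we reject H₀.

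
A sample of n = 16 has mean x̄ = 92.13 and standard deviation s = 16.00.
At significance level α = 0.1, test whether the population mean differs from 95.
One-sample t-test:
H₀: μ = 95
H₁: μ ≠ 95
df = n - 1 = 15
t = (x̄ - μ₀) / (s/√n) = (92.13 - 95) / (16.00/√16) = -0.718
p-value = 0.4841

Since p-value > α = 0.1, we fail to reject H₀.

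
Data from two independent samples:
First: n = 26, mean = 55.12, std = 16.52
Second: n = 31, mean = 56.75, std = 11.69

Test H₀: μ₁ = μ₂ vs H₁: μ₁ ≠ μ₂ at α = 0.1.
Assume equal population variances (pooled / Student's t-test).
Student's two-sample t-test (equal variances):
H₀: μ₁ = μ₂
H₁: μ₁ ≠ μ₂
df = n₁ + n₂ - 2 = 55
Pooled variance s_p² = [(n₁-1)s₁² + (n₂-1)s₂²] / (n₁ + n₂ - 2) = [(25)(16.52²) + (30)(11.69²)] / 55 = 198.5899
SE = √(s_p²(1/n₁ + 1/n₂)) = √(198.5899 × (1/26 + 1/31)) = 3.7476
t = (x̄₁ - x̄₂) / SE = (55.12 - 56.75) / 3.7476 = -1.63 / 3.7476 = -0.435
p-value = 0.6653

Since p-value > α = 0.1, we fail to reject H₀.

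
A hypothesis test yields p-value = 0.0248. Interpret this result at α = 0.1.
Since p = 0.0248 < α = 0.1, reject H₀.
There is sufficient evidence to reject the null hypothesis; the result is statistically significant at the 0.1 level.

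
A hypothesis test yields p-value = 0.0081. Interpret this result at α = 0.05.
Since p = 0.0081 < α = 0.05, reject H₀.
There is sufficient evidence to reject the null hypothesis; the result is statistically significant at the 0.05 level.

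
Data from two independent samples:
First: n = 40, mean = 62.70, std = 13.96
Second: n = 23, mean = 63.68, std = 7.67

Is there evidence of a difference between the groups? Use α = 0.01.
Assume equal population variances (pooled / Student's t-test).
Student's two-sample t-test (equal variances):
H₀: μ₁ = μ₂
H₁: μ₁ ≠ μ₂
df = n₁ + n₂ - 2 = 61
Pooled variance s_p² = [(n₁-1)s₁² + (n₂-1)s₂²] / (n₁ + n₂ - 2) = [(39)(13.96²) + (22)(7.67²)] / 61 = 145.8134
SE = √(s_p²(1/n₁ + 1/n₂)) = √(145.8134 × (1/40 + 1/23)) = 3.1599
t = (x̄₁ - x̄₂) / SE = (62.70 - 63.68) / 3.1599 = -0.98 / 3.1599 = -0.310
p-value = 0.7575

Since p-value > α = 0.01, we fail to reject H₀.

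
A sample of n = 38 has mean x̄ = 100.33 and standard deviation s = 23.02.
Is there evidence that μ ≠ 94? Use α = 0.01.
One-sample t-test:
H₀: μ = 94
H₁: μ ≠ 94
df = n - 1 = 37
t = (x̄ - μ₀) / (s/√n) = (100.33 - 94) / (23.02/√38) = 1.695
p-value = 0.0985

Since p-value > α = 0.01, we fail to reject H₀.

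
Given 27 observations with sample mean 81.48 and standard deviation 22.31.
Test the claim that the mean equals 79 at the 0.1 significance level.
One-sample t-test:
H₀: μ = 79
H₁: μ ≠ 79
df = n - 1 = 26
t = (x̄ - μ₀) / (s/√n) = (81.48 - 79) / (22.31/√27) = 0.578
p-value = 0.5685

Since p-value > α = 0.1, we fail to reject H₀.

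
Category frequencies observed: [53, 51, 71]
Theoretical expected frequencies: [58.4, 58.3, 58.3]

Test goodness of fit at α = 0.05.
Chi-square goodness of fit test:
H₀: observed counts match expected distribution
H₁: observed counts differ from expected distribution
df = k - 1 = 2
χ² = Σ(O - E)²/E
   = (53 - 58.4)²/58.4 + (51 - 58.3)²/58.3 + (71 - 58.3)²/58.3
   = 0.499 + 0.914 + 2.767
   = 4.18
p-value = 0.1237

Since p-value > α = 0.05, we fail to reject H₀.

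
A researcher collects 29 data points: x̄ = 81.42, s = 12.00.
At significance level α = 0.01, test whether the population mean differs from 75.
One-sample t-test:
H₀: μ = 75
H₁: μ ≠ 75
df = n - 1 = 28
t = (x̄ - μ₀) / (s/√n) = (81.42 - 75) / (12.00/√29) = 2.881
p-value = 0.0075

Since p-value < α = 0.01, we reject H₀.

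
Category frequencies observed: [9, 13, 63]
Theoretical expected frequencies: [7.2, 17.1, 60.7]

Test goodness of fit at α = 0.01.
Chi-square goodness of fit test:
H₀: observed counts match expected distribution
H₁: observed counts differ from expected distribution
df = k - 1 = 2
χ² = Σ(O - E)²/E
   = (9 - 7.2)²/7.2 + (13 - 17.1)²/17.1 + (63 - 60.7)²/60.7
   = 0.450 + 0.983 + 0.087
   = 1.52
p-value = 0.4676

Since p-value > α = 0.01, we fail to reject H₀.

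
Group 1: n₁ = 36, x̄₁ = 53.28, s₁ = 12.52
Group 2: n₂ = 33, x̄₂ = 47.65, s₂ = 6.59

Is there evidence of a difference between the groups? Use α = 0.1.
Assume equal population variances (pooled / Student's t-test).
Student's two-sample t-test (equal variances):
H₀: μ₁ = μ₂
H₁: μ₁ ≠ μ₂
df = n₁ + n₂ - 2 = 67
Pooled variance s_p² = [(n₁-1)s₁² + (n₂-1)s₂²] / (n₁ + n₂ - 2) = [(35)(12.52²) + (32)(6.59²)] / 67 = 102.6263
SE = √(s_p²(1/n₁ + 1/n₂)) = √(102.6263 × (1/36 + 1/33)) = 2.4414
t = (x̄₁ - x̄₂) / SE = (53.28 - 47.65) / 2.4414 = 5.63 / 2.4414 = 2.306
p-value = 0.0242

Since p-value < α = 0.1, we reject H₀.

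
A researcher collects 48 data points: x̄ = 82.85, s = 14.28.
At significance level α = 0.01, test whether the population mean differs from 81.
One-sample t-test:
H₀: μ = 81
H₁: μ ≠ 81
df = n - 1 = 47
t = (x̄ - μ₀) / (s/√n) = (82.85 - 81) / (14.28/√48) = 0.898
p-value = 0.3740

Since p-value > α = 0.01, we fail to reject H₀.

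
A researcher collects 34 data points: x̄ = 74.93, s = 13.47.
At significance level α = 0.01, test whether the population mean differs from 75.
One-sample t-test:
H₀: μ = 75
H₁: μ ≠ 75
df = n - 1 = 33
t = (x̄ - μ₀) / (s/√n) = (74.93 - 75) / (13.47/√34) = -0.030
p-value = 0.9760

Since p-value > α = 0.01, we fail to reject H₀.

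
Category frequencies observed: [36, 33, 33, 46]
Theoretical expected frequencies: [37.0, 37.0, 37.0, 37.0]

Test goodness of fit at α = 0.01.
Chi-square goodness of fit test:
H₀: observed counts match expected distribution
H₁: observed counts differ from expected distribution
df = k - 1 = 3
χ² = Σ(O - E)²/E
   = (36 - 37.0)²/37.0 + (33 - 37.0)²/37.0 + (33 - 37.0)²/37.0 + (46 - 37.0)²/37.0
   = 0.027 + 0.432 + 0.432 + 2.189
   = 3.08
p-value = 0.3793

Since p-value > α = 0.01, we fail to reject H₀.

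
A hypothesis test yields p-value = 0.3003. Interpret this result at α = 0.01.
Since p = 0.3003 > α = 0.01, fail to reject H₀.
There is insufficient evidence to reject the null hypothesis; the result is not statistically significant at the 0.01 level.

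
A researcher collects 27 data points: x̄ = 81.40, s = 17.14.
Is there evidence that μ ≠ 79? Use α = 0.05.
One-sample t-test:
H₀: μ = 79
H₁: μ ≠ 79
df = n - 1 = 26
t = (x̄ - μ₀) / (s/√n) = (81.40 - 79) / (17.14/√27) = 0.728
p-value = 0.4734

Since p-value > α = 0.05, we fail to reject H₀.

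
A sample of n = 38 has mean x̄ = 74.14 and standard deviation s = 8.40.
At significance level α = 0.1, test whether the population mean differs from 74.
One-sample t-test:
H₀: μ = 74
H₁: μ ≠ 74
df = n - 1 = 37
t = (x̄ - μ₀) / (s/√n) = (74.14 - 74) / (8.40/√38) = 0.103
p-value = 0.9187

Since p-value > α = 0.1, we fail to reject H₀.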